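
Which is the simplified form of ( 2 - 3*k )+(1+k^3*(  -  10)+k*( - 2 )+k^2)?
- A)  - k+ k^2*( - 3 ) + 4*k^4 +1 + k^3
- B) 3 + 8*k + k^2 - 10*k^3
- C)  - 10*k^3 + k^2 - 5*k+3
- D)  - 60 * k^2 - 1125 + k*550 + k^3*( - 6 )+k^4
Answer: C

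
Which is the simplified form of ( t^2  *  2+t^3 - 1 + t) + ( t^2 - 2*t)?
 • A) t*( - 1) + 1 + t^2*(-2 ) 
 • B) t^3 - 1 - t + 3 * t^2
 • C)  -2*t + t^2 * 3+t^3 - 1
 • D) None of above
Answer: B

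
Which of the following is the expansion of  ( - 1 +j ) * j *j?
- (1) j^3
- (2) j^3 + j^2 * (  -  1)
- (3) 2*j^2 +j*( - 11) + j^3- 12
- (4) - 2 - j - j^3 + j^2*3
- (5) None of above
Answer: 2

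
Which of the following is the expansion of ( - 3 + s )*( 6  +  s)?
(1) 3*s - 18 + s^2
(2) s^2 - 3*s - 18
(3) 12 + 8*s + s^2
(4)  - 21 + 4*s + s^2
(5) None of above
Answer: 1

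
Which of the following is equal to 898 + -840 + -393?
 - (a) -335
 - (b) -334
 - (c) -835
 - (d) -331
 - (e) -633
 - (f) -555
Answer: a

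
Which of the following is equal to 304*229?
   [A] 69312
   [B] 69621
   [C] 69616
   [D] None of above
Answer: C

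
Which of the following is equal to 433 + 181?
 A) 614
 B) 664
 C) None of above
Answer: A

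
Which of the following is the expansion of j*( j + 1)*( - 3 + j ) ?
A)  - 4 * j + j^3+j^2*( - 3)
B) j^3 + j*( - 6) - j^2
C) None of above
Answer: C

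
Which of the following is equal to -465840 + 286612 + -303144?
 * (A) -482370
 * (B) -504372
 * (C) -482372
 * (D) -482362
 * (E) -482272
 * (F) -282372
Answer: C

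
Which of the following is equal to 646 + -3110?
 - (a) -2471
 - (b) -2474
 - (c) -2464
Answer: c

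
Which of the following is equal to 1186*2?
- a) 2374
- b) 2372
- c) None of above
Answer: b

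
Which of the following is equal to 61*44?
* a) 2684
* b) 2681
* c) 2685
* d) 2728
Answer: a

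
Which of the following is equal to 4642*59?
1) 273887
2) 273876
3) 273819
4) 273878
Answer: 4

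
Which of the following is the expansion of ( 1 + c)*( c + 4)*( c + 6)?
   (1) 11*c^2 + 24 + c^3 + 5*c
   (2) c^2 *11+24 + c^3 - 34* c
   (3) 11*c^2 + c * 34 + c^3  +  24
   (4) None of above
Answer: 3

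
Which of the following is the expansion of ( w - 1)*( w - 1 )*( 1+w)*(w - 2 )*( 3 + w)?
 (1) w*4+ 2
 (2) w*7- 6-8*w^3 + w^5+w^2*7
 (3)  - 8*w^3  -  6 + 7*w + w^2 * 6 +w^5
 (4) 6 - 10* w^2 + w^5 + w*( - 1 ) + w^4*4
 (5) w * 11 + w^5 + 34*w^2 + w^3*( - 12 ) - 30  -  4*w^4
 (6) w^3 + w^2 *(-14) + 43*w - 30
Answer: 3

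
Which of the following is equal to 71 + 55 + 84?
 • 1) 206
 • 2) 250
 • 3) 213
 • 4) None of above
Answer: 4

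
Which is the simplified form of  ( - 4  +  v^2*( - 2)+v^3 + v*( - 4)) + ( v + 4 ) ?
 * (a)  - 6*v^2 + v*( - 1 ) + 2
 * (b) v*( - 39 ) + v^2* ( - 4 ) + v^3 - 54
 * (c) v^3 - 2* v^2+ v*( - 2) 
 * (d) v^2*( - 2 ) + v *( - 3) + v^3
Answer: d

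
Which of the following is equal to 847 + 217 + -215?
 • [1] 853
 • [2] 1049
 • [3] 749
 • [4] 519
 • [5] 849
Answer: 5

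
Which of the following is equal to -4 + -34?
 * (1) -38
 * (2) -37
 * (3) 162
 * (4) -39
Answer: 1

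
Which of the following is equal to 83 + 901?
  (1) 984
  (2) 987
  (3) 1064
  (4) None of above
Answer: 1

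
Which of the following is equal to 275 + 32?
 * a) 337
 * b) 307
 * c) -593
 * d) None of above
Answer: b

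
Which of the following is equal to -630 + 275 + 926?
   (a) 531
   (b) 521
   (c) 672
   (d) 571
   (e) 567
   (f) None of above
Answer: d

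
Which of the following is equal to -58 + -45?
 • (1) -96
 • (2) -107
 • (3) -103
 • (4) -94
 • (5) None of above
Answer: 3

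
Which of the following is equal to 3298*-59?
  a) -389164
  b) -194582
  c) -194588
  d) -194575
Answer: b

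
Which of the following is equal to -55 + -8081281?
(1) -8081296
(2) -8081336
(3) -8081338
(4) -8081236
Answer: 2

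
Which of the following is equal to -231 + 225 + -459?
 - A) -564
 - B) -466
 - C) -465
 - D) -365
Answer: C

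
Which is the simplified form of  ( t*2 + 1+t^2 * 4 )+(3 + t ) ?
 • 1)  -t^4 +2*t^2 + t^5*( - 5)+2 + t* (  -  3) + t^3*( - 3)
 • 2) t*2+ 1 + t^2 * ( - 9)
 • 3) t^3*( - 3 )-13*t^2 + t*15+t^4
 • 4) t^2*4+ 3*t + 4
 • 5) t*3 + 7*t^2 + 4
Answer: 4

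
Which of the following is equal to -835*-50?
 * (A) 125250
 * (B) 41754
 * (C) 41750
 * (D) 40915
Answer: C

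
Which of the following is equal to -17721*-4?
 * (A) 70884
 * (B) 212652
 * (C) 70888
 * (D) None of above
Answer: A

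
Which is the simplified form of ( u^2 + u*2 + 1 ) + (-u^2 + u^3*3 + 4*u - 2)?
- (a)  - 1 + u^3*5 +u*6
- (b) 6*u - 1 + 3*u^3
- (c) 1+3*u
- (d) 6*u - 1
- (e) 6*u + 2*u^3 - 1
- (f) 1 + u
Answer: b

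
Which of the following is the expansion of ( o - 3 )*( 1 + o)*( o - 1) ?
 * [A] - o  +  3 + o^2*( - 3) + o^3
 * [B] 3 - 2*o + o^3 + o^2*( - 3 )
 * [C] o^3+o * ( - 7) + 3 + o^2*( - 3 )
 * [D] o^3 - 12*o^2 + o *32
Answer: A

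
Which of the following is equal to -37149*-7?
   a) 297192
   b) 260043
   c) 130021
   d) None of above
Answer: b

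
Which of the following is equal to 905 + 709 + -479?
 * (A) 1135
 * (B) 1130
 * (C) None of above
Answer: A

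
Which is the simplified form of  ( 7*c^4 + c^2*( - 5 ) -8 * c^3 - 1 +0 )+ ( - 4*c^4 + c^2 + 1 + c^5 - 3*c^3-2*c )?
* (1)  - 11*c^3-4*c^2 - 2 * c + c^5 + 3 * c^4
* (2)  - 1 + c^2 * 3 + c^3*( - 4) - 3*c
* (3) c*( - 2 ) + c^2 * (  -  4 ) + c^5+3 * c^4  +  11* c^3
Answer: 1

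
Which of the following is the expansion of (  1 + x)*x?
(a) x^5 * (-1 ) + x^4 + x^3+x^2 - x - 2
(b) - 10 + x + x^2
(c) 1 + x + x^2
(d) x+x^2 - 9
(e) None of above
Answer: e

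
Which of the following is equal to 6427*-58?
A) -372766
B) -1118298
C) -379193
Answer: A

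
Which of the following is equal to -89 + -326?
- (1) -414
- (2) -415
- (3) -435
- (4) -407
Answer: 2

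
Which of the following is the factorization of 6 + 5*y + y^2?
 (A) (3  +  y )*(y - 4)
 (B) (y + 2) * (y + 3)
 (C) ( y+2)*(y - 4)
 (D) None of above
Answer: B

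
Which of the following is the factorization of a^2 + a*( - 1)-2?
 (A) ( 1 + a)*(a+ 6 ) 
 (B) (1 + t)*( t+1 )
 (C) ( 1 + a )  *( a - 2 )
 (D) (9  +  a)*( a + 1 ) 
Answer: C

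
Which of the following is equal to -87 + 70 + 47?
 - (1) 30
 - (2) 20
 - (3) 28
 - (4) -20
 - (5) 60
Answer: 1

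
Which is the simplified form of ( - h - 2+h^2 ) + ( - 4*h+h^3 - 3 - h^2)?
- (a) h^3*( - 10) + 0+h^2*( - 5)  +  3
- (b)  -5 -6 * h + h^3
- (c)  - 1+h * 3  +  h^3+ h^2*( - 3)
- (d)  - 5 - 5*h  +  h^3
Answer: d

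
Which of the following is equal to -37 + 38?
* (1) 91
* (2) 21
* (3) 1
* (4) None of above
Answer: 3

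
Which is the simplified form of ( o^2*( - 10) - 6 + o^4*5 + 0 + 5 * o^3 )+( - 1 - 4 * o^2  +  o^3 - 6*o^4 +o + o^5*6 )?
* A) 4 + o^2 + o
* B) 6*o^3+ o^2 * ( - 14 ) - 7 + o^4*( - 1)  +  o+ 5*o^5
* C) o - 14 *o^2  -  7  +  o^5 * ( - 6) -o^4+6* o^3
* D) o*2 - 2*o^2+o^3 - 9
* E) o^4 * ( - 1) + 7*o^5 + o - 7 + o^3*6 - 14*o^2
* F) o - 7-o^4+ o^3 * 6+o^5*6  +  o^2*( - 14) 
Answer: F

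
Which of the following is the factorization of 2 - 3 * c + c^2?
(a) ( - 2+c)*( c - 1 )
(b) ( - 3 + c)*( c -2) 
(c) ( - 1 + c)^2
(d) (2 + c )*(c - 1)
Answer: a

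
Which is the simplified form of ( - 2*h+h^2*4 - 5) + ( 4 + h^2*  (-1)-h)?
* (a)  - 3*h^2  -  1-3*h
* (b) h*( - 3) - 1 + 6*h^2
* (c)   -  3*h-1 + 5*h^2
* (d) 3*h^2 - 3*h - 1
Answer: d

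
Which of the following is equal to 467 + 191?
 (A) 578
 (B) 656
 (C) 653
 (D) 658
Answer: D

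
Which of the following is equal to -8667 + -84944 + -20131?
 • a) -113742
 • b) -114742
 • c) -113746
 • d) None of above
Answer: a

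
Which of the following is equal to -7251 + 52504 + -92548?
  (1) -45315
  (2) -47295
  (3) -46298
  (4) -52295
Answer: 2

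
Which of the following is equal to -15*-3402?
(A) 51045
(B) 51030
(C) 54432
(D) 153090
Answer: B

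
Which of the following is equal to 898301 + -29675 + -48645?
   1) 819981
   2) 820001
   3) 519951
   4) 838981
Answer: 1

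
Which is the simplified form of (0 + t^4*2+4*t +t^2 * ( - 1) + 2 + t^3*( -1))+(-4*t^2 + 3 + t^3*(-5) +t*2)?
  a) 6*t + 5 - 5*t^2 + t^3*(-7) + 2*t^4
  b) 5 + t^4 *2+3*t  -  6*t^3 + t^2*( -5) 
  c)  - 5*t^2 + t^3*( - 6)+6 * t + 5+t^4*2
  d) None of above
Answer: c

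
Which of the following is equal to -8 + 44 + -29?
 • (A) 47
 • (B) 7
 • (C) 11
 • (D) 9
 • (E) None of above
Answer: B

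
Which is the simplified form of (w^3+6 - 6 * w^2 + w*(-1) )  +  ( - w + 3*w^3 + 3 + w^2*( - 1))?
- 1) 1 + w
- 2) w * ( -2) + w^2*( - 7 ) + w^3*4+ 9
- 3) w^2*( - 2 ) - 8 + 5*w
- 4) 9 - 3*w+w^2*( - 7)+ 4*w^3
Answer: 2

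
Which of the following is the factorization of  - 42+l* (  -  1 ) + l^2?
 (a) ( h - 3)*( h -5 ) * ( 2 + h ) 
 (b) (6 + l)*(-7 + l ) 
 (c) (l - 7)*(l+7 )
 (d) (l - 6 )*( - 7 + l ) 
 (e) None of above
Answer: b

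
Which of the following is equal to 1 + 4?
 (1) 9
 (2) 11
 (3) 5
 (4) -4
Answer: 3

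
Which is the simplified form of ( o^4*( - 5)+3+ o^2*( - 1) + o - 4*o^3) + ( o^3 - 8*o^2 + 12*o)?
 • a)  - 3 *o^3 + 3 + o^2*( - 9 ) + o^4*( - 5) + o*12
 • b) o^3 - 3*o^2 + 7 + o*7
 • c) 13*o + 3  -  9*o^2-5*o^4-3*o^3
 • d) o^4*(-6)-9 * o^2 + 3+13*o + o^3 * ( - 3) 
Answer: c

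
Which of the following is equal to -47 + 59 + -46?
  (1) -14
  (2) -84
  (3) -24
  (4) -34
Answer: 4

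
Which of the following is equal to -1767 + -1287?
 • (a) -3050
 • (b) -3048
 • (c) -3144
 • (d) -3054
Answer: d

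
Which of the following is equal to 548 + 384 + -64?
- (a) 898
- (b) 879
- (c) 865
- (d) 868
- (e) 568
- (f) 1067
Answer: d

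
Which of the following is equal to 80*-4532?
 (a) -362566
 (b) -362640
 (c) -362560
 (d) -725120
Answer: c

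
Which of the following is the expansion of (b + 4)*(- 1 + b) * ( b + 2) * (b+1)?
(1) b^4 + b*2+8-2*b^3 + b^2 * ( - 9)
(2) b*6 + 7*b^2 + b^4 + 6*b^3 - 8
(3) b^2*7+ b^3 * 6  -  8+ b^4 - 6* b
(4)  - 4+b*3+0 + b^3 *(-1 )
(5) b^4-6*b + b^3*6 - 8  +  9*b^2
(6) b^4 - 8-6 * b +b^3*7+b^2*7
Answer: 3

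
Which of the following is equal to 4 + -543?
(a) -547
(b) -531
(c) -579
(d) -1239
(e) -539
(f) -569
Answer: e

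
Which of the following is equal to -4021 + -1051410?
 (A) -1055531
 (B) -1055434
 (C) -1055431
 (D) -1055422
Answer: C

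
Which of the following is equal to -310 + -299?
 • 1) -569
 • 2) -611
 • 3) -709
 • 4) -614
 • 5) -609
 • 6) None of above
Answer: 5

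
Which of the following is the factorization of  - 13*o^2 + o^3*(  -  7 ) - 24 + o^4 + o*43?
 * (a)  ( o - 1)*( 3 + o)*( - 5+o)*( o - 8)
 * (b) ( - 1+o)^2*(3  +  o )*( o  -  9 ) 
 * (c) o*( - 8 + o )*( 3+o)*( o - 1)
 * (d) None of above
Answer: d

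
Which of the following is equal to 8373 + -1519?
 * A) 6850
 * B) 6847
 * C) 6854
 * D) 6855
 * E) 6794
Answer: C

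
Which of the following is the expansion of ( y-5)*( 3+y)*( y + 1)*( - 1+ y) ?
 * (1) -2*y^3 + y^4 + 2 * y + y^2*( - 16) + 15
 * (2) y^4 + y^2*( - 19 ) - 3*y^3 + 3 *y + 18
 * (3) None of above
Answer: 1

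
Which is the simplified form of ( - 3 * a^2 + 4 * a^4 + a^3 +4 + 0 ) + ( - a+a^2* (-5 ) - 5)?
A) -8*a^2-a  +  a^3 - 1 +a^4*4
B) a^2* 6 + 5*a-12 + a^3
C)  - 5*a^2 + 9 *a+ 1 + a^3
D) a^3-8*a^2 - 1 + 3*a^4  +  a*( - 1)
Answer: A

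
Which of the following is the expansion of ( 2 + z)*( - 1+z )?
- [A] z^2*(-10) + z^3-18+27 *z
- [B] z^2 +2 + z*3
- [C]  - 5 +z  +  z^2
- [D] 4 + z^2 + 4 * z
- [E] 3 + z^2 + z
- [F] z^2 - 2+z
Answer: F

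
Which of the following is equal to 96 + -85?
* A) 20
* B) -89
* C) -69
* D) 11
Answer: D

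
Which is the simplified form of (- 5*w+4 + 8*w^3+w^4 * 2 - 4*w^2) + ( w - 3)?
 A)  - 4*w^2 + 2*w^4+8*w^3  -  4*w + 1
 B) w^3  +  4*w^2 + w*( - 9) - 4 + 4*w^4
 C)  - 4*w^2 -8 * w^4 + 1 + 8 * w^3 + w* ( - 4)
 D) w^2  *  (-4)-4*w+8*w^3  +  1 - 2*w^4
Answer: A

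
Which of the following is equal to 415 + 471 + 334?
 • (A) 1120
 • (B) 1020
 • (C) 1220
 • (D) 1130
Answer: C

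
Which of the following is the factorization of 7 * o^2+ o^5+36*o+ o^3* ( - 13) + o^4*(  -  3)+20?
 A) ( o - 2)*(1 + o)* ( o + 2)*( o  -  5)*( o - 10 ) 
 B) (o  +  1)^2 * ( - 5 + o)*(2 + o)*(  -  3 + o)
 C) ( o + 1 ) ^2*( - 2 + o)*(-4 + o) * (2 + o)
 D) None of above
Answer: D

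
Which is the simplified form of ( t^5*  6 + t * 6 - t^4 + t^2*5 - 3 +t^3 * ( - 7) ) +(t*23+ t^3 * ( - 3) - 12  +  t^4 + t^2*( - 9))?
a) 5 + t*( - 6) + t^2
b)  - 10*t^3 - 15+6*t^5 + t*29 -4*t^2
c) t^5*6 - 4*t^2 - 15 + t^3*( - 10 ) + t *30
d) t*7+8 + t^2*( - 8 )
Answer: b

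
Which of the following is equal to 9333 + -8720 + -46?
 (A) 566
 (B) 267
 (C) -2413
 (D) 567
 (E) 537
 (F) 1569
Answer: D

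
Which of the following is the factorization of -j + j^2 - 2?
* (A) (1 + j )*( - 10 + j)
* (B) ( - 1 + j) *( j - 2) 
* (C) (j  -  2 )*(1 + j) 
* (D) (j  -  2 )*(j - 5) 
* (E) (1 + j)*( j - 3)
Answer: C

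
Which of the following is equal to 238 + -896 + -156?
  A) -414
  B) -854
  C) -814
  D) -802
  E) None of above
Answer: C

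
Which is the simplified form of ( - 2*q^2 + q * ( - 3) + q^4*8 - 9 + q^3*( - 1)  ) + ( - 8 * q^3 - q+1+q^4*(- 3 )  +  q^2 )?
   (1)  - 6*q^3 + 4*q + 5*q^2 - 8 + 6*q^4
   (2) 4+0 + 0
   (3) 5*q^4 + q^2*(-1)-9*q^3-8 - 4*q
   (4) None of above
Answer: 3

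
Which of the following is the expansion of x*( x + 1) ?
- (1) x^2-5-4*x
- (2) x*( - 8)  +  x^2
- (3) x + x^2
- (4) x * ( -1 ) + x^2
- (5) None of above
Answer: 3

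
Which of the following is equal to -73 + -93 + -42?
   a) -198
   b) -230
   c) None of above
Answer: c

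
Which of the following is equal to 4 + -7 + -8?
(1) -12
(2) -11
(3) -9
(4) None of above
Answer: 2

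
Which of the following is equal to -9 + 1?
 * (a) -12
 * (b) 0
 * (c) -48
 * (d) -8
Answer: d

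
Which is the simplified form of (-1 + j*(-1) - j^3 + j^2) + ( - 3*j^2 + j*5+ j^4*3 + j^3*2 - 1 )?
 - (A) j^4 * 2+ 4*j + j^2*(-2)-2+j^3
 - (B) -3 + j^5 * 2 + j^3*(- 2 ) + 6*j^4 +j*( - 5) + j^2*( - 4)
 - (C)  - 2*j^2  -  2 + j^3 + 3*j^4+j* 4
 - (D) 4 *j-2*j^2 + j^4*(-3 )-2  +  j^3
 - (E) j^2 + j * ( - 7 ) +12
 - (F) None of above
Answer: C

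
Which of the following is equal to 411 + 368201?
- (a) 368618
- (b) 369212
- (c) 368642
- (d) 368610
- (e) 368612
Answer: e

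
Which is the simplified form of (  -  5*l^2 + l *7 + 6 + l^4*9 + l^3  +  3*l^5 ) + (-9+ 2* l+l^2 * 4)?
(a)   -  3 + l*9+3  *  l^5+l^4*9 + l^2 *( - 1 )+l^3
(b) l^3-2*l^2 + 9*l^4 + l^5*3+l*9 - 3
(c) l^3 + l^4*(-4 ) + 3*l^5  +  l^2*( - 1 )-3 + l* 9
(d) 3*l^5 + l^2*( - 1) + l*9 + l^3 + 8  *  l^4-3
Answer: a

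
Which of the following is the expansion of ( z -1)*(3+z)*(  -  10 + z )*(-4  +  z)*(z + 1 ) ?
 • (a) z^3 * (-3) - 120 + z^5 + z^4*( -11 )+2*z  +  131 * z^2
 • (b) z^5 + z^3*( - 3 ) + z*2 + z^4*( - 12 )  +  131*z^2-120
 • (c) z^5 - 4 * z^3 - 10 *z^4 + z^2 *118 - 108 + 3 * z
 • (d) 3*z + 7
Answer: a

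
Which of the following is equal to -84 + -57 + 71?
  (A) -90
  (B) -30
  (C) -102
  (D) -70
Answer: D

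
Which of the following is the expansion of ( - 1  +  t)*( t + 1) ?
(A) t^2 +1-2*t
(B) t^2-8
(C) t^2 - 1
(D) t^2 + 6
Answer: C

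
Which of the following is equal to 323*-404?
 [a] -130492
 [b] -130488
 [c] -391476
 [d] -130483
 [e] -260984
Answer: a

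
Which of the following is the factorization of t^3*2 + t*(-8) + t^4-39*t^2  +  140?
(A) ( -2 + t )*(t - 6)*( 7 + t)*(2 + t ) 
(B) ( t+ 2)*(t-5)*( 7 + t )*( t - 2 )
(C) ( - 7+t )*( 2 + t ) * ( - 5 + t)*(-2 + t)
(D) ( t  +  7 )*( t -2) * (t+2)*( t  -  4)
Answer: B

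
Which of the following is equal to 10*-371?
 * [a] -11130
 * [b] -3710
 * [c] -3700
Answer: b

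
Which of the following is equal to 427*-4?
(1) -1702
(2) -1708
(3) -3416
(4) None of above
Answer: 2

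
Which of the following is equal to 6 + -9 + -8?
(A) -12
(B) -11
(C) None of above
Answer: B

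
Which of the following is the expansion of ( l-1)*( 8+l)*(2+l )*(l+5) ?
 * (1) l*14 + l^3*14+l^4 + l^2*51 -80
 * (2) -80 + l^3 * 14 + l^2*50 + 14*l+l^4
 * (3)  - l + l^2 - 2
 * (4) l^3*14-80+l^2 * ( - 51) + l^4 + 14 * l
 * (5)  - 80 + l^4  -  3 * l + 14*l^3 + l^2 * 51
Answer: 1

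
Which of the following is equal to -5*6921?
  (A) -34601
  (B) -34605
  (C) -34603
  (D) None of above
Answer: B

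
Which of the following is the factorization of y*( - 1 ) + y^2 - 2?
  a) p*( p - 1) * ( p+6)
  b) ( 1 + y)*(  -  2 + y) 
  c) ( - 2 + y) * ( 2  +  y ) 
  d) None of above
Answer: b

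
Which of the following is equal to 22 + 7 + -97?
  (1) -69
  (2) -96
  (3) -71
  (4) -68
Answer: 4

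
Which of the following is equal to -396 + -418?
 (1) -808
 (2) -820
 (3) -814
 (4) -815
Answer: 3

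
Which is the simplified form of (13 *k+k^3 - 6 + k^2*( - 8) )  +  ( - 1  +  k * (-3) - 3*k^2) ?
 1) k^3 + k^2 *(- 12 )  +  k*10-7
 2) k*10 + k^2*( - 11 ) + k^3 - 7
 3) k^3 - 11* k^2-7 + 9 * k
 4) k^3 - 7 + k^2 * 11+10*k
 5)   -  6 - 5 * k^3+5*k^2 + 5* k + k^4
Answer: 2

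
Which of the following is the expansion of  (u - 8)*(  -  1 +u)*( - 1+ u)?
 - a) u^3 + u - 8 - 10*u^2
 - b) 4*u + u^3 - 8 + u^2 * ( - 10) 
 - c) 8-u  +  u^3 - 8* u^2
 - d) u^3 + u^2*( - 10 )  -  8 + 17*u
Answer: d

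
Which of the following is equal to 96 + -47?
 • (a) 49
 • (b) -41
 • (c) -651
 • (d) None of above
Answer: a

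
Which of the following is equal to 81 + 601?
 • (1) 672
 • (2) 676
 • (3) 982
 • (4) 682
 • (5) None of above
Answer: 4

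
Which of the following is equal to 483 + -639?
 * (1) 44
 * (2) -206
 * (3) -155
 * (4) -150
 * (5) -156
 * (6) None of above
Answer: 5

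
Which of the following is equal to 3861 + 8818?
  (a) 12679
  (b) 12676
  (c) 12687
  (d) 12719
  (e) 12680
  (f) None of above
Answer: a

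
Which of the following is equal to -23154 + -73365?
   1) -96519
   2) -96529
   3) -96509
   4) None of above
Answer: 1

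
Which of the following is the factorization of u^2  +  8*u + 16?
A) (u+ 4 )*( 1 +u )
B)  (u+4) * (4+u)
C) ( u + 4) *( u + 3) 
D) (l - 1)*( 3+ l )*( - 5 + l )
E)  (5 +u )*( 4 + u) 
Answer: B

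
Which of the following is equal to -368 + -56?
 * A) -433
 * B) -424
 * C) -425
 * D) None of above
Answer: B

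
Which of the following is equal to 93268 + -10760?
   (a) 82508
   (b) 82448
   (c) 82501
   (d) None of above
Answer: a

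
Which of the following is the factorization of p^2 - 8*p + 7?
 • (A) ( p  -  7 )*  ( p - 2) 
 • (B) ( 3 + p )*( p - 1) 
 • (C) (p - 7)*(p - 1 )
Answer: C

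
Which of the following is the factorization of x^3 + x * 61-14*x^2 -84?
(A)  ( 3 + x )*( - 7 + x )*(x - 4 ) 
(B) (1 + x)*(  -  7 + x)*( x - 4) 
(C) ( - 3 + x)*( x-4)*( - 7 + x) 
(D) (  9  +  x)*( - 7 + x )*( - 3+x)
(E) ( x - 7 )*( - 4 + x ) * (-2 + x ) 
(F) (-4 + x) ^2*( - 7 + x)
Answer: C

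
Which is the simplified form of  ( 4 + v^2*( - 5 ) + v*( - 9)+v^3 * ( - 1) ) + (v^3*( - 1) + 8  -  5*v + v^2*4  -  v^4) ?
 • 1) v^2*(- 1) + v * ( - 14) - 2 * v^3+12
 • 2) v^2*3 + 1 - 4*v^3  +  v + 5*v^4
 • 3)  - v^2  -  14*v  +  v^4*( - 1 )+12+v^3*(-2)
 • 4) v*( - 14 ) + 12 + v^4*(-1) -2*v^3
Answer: 3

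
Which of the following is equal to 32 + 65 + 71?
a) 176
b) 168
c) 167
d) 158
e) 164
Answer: b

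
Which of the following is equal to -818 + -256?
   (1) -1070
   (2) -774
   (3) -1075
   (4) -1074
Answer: 4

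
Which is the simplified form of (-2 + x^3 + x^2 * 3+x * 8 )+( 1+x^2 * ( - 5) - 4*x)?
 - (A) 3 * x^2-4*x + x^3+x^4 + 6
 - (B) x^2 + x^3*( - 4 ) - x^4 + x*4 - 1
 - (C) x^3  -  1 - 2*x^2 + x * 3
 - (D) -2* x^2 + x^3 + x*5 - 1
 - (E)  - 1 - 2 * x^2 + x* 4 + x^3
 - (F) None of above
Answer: E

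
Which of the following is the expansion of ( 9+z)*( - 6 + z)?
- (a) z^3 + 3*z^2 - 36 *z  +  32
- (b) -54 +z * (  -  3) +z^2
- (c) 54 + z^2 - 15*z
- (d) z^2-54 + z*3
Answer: d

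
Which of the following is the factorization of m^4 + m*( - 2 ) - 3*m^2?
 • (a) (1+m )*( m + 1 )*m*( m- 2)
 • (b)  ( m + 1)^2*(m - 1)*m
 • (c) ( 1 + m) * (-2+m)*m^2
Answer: a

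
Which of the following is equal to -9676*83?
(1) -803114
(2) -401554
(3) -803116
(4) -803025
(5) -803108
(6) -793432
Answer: 5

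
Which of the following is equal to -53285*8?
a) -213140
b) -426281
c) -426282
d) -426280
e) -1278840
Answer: d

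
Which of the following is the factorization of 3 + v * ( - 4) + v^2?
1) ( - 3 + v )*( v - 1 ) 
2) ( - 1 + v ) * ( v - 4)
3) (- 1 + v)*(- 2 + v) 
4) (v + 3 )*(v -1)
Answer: 1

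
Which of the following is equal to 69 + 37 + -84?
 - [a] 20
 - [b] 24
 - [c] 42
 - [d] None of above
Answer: d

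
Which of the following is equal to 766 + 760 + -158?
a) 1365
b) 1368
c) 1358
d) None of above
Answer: b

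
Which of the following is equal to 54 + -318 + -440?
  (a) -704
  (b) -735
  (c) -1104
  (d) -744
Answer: a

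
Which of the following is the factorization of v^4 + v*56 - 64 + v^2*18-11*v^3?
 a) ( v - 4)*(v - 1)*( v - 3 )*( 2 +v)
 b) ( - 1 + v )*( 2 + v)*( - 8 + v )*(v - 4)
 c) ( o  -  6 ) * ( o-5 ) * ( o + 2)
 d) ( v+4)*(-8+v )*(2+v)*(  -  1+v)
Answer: b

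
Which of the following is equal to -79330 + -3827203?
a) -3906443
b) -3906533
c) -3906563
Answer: b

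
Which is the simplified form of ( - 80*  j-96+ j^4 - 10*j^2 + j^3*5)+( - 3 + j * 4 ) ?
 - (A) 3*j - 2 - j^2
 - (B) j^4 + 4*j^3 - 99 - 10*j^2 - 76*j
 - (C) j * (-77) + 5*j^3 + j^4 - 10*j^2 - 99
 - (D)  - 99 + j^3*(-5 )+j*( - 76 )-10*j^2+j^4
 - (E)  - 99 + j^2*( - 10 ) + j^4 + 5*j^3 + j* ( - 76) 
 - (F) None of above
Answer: E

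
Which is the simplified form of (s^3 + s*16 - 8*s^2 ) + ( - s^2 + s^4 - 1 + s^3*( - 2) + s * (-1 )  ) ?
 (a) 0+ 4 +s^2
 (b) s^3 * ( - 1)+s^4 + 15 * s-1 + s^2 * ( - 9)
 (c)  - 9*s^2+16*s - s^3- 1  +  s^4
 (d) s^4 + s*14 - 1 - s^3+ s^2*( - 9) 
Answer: b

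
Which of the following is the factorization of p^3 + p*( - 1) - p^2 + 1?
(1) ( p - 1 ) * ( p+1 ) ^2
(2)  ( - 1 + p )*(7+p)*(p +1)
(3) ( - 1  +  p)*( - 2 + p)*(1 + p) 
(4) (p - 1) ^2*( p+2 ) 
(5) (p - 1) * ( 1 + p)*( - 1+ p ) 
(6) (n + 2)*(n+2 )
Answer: 5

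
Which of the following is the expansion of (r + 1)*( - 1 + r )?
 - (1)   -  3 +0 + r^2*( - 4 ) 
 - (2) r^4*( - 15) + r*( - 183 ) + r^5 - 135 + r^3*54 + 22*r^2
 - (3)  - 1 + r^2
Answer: 3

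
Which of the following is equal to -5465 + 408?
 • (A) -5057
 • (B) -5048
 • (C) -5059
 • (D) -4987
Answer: A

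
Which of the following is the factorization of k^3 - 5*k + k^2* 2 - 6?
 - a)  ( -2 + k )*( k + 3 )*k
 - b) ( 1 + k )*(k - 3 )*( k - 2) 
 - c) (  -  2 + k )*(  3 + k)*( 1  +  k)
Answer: c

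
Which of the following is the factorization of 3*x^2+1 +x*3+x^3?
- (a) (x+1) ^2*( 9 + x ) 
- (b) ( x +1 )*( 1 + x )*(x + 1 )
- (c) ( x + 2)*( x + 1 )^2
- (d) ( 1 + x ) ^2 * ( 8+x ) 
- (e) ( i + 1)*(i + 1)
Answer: b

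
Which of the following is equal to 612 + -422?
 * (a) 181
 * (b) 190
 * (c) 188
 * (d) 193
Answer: b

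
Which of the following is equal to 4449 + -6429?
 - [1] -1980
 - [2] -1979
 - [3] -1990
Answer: 1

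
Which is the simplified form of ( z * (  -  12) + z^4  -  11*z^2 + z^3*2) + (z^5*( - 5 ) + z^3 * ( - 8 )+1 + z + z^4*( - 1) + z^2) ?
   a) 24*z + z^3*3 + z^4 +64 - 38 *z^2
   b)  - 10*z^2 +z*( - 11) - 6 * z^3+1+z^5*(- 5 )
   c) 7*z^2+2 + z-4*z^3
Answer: b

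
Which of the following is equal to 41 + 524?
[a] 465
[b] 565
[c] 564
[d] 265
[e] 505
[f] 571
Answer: b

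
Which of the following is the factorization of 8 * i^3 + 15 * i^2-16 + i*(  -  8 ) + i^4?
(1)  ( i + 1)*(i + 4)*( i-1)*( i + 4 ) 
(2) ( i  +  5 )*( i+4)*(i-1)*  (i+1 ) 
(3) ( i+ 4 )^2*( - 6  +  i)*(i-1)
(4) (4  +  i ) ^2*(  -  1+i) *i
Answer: 1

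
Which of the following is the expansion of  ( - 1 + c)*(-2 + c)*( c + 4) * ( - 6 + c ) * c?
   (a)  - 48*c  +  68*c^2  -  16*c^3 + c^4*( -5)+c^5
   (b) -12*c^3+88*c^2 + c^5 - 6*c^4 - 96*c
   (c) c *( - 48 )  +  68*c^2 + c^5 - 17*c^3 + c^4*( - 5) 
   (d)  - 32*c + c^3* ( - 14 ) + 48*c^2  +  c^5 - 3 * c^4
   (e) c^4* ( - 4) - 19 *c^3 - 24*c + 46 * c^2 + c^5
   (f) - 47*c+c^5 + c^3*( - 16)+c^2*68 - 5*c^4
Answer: a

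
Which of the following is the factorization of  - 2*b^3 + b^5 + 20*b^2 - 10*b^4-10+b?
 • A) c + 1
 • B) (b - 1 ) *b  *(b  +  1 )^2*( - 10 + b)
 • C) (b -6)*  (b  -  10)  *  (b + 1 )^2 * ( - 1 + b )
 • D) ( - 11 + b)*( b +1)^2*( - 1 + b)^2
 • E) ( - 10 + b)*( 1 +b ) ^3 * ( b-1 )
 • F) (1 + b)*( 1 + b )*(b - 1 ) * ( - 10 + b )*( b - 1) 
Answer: F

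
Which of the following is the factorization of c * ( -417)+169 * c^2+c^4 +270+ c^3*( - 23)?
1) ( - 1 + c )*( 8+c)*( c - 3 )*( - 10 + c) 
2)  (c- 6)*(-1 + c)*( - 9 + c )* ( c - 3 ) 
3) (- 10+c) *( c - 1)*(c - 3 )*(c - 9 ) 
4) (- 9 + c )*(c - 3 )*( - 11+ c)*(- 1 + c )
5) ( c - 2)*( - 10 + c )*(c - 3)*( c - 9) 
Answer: 3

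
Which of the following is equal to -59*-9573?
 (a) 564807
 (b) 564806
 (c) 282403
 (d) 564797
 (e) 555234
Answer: a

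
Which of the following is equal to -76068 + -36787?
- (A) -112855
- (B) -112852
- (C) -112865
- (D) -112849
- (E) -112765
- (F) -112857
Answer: A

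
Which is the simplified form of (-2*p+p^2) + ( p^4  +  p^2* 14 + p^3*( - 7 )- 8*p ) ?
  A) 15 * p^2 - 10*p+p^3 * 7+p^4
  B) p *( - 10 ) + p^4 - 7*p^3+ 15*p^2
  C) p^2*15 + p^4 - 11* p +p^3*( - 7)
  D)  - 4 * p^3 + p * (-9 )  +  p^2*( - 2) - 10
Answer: B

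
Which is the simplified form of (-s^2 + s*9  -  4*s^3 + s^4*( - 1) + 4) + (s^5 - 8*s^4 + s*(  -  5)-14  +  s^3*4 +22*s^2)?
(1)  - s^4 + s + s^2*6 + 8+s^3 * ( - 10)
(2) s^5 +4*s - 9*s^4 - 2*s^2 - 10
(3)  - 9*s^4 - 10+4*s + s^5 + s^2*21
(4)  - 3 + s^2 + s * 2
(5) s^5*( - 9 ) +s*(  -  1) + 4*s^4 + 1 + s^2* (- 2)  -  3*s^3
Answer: 3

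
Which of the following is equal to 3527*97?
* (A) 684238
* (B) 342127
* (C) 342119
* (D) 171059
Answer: C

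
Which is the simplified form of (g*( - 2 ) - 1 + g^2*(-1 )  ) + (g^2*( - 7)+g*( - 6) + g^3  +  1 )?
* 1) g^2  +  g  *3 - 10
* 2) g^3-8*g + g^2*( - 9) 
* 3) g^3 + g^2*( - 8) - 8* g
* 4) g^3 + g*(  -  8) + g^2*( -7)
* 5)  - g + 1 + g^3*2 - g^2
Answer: 3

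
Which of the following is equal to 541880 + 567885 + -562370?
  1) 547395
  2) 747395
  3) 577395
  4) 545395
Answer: 1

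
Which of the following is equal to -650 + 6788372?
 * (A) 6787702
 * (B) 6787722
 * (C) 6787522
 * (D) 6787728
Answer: B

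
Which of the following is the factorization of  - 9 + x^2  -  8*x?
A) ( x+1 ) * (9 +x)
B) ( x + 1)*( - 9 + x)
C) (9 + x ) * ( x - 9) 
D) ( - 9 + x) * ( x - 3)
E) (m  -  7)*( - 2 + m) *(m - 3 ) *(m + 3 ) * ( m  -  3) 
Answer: B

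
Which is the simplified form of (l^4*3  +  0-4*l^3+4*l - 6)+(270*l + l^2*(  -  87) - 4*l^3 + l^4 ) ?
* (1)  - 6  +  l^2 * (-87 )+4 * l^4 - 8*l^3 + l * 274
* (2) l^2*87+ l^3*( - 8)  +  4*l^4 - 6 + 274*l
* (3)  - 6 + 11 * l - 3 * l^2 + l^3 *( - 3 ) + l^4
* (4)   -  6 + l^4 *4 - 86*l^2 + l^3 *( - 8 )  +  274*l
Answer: 1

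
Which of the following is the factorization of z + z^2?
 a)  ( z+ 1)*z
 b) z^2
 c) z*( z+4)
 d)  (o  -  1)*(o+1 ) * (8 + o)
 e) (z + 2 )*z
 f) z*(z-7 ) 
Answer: a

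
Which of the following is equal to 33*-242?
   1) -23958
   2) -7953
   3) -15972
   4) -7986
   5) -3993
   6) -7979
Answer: 4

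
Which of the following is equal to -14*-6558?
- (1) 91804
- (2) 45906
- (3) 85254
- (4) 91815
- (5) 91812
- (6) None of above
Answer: 5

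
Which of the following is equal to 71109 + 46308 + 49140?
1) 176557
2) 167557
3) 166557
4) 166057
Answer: 3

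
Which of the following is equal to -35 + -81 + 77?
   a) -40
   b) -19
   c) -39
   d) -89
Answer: c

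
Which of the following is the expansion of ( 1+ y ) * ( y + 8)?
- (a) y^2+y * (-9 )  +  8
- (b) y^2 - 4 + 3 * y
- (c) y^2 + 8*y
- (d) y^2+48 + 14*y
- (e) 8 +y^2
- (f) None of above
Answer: f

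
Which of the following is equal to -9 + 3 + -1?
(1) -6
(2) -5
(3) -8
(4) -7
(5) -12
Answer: 4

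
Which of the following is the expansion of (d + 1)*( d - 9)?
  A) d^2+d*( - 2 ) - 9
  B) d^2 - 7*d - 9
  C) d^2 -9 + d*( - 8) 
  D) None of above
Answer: C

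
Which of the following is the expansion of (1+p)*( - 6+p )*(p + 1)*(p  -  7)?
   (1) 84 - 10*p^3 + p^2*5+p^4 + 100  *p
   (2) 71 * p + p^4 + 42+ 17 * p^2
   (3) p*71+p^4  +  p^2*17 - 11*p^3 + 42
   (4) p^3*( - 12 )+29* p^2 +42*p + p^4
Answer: 3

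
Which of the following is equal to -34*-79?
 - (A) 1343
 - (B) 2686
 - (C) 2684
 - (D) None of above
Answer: B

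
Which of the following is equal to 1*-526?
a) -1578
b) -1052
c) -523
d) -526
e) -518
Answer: d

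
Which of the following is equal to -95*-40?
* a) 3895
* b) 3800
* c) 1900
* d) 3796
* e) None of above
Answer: b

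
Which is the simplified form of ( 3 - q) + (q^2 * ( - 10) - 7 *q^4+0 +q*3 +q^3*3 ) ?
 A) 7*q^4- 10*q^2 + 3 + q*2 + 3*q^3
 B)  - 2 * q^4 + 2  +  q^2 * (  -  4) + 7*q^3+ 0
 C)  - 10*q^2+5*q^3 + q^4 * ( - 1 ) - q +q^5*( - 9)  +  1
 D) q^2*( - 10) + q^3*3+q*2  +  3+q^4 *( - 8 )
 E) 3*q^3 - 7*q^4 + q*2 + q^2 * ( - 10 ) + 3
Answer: E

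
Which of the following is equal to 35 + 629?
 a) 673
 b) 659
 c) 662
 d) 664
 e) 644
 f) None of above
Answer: d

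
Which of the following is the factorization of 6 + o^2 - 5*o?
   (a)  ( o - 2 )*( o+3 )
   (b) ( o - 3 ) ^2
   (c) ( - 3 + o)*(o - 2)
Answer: c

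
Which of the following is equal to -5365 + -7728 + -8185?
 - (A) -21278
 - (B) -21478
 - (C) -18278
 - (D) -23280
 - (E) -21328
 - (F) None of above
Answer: A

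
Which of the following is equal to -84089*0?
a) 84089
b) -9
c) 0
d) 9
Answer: c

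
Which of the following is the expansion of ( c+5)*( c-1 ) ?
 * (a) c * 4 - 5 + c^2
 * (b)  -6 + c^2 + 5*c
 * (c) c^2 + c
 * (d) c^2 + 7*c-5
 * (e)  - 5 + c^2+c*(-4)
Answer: a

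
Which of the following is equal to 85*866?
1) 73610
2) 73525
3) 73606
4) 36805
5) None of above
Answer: 1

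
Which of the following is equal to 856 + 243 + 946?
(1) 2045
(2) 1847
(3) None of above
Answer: 1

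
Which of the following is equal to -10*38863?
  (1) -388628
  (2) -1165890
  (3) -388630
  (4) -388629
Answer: 3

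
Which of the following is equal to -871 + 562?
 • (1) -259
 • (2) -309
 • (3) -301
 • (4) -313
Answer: 2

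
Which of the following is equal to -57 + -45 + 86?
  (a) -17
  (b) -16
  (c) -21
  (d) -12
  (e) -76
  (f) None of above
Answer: b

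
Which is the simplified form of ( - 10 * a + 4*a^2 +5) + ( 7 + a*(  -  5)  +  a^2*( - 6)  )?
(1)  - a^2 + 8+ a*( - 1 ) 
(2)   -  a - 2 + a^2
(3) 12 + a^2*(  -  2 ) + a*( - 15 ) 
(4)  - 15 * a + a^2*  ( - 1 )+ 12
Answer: 3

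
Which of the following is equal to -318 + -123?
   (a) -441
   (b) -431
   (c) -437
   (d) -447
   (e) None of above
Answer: a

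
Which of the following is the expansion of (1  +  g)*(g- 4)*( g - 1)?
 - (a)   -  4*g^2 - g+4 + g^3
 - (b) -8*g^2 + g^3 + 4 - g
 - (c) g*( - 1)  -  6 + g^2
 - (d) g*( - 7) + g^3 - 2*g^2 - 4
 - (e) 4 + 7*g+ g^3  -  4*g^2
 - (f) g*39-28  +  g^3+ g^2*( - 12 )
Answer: a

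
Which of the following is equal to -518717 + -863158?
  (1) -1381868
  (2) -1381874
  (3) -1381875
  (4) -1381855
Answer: 3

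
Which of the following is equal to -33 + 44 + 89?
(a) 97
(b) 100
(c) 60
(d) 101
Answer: b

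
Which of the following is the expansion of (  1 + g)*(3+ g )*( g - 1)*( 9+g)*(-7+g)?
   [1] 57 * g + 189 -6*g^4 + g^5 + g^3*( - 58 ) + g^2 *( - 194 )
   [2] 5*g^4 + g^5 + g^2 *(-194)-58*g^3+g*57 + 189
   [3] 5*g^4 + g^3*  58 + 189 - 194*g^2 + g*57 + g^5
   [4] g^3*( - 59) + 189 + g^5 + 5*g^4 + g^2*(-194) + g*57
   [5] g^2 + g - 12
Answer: 2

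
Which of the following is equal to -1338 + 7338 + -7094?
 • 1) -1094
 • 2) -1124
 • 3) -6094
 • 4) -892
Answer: 1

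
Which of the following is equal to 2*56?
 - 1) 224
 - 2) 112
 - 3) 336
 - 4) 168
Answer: 2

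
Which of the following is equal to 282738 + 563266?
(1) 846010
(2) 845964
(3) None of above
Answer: 3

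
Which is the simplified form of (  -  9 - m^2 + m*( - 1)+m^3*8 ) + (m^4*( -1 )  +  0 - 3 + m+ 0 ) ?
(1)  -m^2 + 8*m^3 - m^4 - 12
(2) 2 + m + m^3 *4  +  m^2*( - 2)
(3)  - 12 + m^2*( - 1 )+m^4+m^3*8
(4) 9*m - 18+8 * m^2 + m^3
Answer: 1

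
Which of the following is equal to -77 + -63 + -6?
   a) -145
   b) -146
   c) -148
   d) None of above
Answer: b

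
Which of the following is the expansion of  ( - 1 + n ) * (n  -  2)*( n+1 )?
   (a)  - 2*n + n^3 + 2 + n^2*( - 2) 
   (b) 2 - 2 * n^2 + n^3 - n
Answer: b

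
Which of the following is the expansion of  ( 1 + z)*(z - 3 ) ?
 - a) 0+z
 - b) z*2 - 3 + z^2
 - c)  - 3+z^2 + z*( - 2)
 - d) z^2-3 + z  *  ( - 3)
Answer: c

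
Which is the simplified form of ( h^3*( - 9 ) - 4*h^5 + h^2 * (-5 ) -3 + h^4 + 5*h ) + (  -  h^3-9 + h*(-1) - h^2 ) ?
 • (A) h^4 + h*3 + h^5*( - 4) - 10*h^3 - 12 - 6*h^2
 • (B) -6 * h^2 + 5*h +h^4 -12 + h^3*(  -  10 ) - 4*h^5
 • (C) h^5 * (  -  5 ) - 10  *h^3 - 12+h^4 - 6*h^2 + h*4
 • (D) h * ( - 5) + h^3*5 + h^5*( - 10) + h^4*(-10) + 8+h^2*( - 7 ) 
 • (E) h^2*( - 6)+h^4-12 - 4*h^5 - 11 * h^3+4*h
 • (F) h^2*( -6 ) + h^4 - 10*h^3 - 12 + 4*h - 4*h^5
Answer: F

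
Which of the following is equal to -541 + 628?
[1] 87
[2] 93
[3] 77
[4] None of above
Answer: 1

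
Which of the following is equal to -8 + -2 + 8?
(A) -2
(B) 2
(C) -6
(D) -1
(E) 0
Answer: A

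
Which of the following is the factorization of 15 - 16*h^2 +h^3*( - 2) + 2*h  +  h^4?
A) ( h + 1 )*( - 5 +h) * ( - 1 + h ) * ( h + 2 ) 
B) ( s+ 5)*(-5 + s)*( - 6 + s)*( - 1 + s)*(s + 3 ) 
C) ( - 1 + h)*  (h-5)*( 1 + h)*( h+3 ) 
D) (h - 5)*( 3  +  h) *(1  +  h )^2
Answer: C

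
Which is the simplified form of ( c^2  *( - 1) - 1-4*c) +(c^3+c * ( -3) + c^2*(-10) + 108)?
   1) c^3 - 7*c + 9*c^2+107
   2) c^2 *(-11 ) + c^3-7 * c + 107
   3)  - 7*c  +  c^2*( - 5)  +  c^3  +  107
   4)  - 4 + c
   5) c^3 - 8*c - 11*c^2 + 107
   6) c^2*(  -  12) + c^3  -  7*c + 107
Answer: 2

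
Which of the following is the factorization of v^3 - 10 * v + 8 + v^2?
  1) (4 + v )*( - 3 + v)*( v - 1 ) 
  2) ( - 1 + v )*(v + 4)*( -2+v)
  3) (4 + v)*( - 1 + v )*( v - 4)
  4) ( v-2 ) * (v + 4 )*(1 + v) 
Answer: 2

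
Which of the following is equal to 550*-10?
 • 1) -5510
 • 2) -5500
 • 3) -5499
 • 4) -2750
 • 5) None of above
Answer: 2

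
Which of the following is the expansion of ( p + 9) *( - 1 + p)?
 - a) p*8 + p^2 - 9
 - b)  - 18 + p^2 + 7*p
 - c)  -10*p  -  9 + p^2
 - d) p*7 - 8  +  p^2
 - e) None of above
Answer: a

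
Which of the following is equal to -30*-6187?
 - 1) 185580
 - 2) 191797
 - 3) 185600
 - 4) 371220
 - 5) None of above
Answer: 5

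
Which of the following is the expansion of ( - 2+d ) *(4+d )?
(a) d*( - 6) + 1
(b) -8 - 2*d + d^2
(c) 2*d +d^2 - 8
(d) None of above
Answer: c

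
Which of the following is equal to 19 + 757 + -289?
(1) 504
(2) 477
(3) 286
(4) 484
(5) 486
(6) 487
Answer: 6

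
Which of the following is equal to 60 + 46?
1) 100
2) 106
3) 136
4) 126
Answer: 2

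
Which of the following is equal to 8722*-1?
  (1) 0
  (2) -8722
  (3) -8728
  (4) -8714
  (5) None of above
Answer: 2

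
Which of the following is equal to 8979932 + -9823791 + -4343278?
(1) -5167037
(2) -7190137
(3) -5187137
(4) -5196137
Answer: 3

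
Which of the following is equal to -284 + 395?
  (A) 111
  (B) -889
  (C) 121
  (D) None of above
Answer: A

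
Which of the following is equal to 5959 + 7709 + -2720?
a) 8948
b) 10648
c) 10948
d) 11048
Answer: c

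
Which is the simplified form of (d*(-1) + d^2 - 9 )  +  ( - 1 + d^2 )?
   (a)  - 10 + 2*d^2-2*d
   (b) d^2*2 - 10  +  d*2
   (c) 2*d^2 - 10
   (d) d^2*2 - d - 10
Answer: d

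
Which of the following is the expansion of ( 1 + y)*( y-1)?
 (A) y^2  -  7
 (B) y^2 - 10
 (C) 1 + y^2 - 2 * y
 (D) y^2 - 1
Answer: D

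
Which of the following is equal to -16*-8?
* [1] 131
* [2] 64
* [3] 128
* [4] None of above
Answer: 3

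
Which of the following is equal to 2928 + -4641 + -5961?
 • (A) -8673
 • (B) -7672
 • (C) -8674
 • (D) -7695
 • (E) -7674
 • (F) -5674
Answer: E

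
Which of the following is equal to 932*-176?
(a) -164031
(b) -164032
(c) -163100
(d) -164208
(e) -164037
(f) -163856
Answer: b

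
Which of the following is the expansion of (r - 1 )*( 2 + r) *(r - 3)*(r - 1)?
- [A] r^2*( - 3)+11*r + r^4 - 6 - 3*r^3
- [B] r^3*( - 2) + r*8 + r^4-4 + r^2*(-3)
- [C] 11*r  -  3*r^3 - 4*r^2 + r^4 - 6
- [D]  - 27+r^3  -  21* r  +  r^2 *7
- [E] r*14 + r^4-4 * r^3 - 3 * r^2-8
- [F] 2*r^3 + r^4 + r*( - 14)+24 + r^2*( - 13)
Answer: A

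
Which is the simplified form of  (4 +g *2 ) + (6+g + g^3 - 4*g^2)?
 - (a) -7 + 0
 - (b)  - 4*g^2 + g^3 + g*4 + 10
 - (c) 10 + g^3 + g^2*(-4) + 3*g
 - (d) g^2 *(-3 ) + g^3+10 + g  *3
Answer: c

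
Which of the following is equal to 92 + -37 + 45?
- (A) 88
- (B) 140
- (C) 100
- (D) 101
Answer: C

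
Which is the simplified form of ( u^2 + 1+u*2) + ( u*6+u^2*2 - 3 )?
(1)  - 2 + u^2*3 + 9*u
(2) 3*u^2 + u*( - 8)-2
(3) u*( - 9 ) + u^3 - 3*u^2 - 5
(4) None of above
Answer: 4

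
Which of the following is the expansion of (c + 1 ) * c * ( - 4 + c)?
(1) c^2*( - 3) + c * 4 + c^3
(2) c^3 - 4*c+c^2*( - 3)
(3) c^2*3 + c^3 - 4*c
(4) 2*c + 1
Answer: 2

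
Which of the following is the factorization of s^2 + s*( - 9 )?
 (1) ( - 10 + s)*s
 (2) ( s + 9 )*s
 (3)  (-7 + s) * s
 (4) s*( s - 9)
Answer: 4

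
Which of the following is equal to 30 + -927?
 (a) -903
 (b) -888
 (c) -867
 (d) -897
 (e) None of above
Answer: d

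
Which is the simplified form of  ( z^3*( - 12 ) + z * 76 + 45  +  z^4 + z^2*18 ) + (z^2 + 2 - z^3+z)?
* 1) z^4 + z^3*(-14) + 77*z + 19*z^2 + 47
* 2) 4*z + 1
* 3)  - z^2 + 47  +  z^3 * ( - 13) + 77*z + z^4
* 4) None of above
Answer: 4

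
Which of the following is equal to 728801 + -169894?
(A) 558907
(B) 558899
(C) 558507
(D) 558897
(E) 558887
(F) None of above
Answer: A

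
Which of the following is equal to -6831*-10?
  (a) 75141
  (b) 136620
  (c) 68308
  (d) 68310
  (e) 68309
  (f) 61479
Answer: d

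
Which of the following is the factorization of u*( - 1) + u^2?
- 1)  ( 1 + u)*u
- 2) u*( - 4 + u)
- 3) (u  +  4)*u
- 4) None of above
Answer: 4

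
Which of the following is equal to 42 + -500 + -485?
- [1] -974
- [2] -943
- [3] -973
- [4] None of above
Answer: 2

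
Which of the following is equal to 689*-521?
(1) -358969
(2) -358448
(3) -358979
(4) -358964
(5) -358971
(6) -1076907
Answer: 1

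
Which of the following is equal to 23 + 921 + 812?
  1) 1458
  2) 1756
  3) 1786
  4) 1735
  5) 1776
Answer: 2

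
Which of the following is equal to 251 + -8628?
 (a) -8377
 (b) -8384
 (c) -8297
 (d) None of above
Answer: a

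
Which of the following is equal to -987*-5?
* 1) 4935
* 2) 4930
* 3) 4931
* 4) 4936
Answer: 1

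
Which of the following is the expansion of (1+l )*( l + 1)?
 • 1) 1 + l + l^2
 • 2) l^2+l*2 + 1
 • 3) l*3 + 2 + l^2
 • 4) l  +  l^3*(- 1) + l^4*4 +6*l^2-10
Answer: 2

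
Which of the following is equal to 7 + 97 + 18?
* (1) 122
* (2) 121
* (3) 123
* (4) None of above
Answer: 1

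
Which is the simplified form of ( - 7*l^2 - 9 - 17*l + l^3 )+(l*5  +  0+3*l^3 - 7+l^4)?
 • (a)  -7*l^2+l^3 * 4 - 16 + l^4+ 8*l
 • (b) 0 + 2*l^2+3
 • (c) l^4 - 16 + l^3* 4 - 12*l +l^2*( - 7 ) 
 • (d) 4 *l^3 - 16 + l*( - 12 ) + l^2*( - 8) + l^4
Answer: c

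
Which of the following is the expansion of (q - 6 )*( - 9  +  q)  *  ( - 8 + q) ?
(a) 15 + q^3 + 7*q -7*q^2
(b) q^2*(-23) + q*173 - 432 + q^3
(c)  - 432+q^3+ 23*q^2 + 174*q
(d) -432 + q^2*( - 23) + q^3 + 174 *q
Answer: d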